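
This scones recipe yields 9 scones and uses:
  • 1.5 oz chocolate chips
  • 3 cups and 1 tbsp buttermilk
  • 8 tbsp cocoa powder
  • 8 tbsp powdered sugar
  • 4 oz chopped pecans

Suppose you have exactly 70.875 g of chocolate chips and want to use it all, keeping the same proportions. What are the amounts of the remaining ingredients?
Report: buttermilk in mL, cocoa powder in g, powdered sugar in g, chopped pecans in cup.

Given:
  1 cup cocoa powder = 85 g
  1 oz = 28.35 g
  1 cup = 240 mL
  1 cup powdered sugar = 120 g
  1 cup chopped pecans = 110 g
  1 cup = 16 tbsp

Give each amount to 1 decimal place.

The original recipe has 42.525 g of chocolate chips, so the scaling factor is 70.875 ÷ 42.525 = 5/3.
buttermilk: (3 cup + 1 tbsp = 3.0625 cup) × 5/3 × 240 mL/cup = 1225.0 mL
cocoa powder: 8 tbsp × 5/3 ÷ 16 tbsp/cup × 85 g/cup ≈ 70.8 g
powdered sugar: 8 tbsp × 5/3 ÷ 16 tbsp/cup × 120 g/cup = 100.0 g
chopped pecans: 4 oz × 5/3 × 28.35 g/oz ÷ 110 g/cup ≈ 1.7 cup

buttermilk: 1225.0 mL; cocoa powder: 70.8 g; powdered sugar: 100.0 g; chopped pecans: 1.7 cup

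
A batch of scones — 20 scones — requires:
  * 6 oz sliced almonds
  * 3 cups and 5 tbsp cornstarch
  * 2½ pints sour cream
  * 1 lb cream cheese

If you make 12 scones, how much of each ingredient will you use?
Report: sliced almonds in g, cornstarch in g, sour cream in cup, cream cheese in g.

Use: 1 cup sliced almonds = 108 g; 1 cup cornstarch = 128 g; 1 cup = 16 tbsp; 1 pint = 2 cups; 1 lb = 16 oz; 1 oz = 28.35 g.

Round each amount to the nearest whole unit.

sliced almonds: 102 g; cornstarch: 254 g; sour cream: 3 cup; cream cheese: 272 g

Scaling factor: 12/20 = 3/5 = 0.6.
sliced almonds: 6 oz × 3/5 × 28.35 g/oz ≈ 102 g
cornstarch: (3 cup + 5 tbsp = 3.3125 cup) × 3/5 × 128 g/cup ≈ 254 g
sour cream: 2.5 pint × 3/5 × 2 cup/pint = 3 cup
cream cheese: 1 lb × 3/5 × 16 oz/lb × 28.35 g/oz ≈ 272 g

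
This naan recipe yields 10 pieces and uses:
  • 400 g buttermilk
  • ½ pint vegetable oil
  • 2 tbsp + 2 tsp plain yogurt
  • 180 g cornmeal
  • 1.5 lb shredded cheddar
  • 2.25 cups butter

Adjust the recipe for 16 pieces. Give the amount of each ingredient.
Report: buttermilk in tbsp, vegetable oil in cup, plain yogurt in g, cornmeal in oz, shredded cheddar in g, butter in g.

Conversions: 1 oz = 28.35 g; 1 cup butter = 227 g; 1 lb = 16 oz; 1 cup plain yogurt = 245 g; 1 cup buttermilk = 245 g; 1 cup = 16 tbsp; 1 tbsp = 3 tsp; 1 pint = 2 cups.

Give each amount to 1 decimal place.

buttermilk: 41.8 tbsp; vegetable oil: 1.6 cup; plain yogurt: 65.3 g; cornmeal: 10.2 oz; shredded cheddar: 1088.6 g; butter: 817.2 g

Scaling factor: 16/10 = 8/5 = 1.6.
buttermilk: 400 g × 8/5 ÷ 245 g/cup × 16 tbsp/cup ≈ 41.8 tbsp
vegetable oil: 0.5 pint × 8/5 × 2 cup/pint = 1.6 cup
plain yogurt: (2 tbsp + 2 tsp = 8/3 tbsp) × 8/5 ÷ 16 tbsp/cup × 245 g/cup ≈ 65.3 g
cornmeal: 180 g × 8/5 ÷ 28.35 g/oz ≈ 10.2 oz
shredded cheddar: 1.5 lb × 8/5 × 16 oz/lb × 28.35 g/oz ≈ 1088.6 g
butter: 2.25 cup × 8/5 × 227 g/cup = 817.2 g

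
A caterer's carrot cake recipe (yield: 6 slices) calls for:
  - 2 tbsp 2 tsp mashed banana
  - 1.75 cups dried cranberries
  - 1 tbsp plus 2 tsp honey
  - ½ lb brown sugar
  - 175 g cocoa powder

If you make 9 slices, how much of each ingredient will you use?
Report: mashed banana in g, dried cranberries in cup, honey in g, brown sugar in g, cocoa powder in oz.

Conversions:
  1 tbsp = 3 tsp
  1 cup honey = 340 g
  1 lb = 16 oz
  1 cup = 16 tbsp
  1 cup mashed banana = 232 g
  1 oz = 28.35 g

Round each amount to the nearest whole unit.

Scaling factor: 9/6 = 3/2 = 1.5.
mashed banana: (2 tbsp + 2 tsp = 8/3 tbsp) × 3/2 ÷ 16 tbsp/cup × 232 g/cup = 58 g
dried cranberries: 1.75 cup × 3/2 ≈ 3 cup
honey: (1 tbsp + 2 tsp = 5/3 tbsp) × 3/2 ÷ 16 tbsp/cup × 340 g/cup ≈ 53 g
brown sugar: 0.5 lb × 3/2 × 16 oz/lb × 28.35 g/oz ≈ 340 g
cocoa powder: 175 g × 3/2 ÷ 28.35 g/oz ≈ 9 oz

mashed banana: 58 g; dried cranberries: 3 cup; honey: 53 g; brown sugar: 340 g; cocoa powder: 9 oz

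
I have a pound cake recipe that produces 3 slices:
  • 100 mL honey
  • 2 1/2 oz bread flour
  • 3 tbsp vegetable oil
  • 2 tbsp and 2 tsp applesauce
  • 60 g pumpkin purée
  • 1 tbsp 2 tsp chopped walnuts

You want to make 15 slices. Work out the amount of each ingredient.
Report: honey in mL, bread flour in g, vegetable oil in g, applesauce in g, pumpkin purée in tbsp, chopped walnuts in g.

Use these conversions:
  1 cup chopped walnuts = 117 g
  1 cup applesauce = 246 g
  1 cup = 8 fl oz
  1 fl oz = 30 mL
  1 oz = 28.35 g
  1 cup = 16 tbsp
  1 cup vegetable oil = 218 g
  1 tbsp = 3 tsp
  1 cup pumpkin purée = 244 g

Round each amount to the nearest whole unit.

honey: 500 mL; bread flour: 354 g; vegetable oil: 204 g; applesauce: 205 g; pumpkin purée: 20 tbsp; chopped walnuts: 61 g

Scaling factor: 15/3 = 5.
honey: 100 mL × 5 = 500 mL
bread flour: 2.5 oz × 5 × 28.35 g/oz ≈ 354 g
vegetable oil: 3 tbsp × 5 ÷ 16 tbsp/cup × 218 g/cup ≈ 204 g
applesauce: (2 tbsp + 2 tsp = 8/3 tbsp) × 5 ÷ 16 tbsp/cup × 246 g/cup = 205 g
pumpkin purée: 60 g × 5 ÷ 244 g/cup × 16 tbsp/cup ≈ 20 tbsp
chopped walnuts: (1 tbsp + 2 tsp = 5/3 tbsp) × 5 ÷ 16 tbsp/cup × 117 g/cup ≈ 61 g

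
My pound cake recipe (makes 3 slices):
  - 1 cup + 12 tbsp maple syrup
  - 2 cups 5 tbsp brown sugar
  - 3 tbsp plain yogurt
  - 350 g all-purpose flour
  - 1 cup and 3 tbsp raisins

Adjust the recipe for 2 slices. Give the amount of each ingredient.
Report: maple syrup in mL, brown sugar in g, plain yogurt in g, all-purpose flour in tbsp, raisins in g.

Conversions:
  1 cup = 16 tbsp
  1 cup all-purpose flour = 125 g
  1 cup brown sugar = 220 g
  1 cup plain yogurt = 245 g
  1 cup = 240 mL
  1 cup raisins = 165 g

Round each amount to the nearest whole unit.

maple syrup: 280 mL; brown sugar: 339 g; plain yogurt: 31 g; all-purpose flour: 30 tbsp; raisins: 131 g

Scaling factor: 2/3.
maple syrup: (1 cup + 12 tbsp = 1.75 cup) × 2/3 × 240 mL/cup = 280 mL
brown sugar: (2 cup + 5 tbsp = 2.3125 cup) × 2/3 × 220 g/cup ≈ 339 g
plain yogurt: 3 tbsp × 2/3 ÷ 16 tbsp/cup × 245 g/cup ≈ 31 g
all-purpose flour: 350 g × 2/3 ÷ 125 g/cup × 16 tbsp/cup ≈ 30 tbsp
raisins: (1 cup + 3 tbsp = 1.1875 cup) × 2/3 × 165 g/cup ≈ 131 g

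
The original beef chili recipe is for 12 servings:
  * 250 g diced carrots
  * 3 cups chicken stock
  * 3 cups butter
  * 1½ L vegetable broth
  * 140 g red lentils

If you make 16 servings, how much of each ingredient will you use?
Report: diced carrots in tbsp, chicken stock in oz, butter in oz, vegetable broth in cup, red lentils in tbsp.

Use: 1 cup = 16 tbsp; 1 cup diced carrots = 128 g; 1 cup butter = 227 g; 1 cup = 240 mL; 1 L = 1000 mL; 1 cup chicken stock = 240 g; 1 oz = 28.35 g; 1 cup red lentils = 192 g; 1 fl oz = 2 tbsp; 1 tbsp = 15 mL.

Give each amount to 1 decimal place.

Scaling factor: 16/12 = 4/3.
diced carrots: 250 g × 4/3 ÷ 128 g/cup × 16 tbsp/cup ≈ 41.7 tbsp
chicken stock: 3 cup × 4/3 × 240 g/cup ÷ 28.35 g/oz ≈ 33.9 oz
butter: 3 cup × 4/3 × 227 g/cup ÷ 28.35 g/oz ≈ 32.0 oz
vegetable broth: 1.5 L × 4/3 × 1000 mL/L ÷ 240 mL/cup ≈ 8.3 cup
red lentils: 140 g × 4/3 ÷ 192 g/cup × 16 tbsp/cup ≈ 15.6 tbsp

diced carrots: 41.7 tbsp; chicken stock: 33.9 oz; butter: 32.0 oz; vegetable broth: 8.3 cup; red lentils: 15.6 tbsp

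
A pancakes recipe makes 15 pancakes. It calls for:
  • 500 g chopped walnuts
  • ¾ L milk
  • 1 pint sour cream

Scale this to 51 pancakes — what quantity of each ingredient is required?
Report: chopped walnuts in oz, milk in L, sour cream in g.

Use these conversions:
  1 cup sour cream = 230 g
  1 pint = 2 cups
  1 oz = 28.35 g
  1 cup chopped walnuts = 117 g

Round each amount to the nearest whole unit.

Scaling factor: 51/15 = 17/5 = 3.4.
chopped walnuts: 500 g × 17/5 ÷ 28.35 g/oz ≈ 60 oz
milk: 0.75 L × 17/5 ≈ 3 L
sour cream: 1 pint × 17/5 × 2 cup/pint × 230 g/cup = 1564 g

chopped walnuts: 60 oz; milk: 3 L; sour cream: 1564 g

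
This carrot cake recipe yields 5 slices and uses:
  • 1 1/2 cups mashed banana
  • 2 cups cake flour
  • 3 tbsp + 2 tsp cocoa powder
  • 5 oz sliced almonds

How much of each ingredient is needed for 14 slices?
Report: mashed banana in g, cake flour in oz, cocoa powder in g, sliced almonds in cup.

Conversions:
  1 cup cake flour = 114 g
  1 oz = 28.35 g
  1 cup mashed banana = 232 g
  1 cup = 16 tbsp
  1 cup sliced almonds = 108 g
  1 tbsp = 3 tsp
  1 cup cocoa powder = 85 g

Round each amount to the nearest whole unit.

Scaling factor: 14/5 = 2.8.
mashed banana: 1.5 cup × 14/5 × 232 g/cup ≈ 974 g
cake flour: 2 cup × 14/5 × 114 g/cup ÷ 28.35 g/oz ≈ 23 oz
cocoa powder: (3 tbsp + 2 tsp = 11/3 tbsp) × 14/5 ÷ 16 tbsp/cup × 85 g/cup ≈ 55 g
sliced almonds: 5 oz × 14/5 × 28.35 g/oz ÷ 108 g/cup ≈ 4 cup

mashed banana: 974 g; cake flour: 23 oz; cocoa powder: 55 g; sliced almonds: 4 cup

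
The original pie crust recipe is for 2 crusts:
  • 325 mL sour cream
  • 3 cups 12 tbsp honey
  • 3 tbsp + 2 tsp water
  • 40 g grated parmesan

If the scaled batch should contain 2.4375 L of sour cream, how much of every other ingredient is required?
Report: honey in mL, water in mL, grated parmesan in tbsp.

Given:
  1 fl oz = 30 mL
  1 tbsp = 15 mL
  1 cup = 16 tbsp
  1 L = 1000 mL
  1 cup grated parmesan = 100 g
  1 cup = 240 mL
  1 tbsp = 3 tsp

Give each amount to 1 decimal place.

The original recipe has 0.325 L of sour cream, so the scaling factor is 2.4375 ÷ 0.325 = 15/2 = 7.5.
honey: (3 cup + 12 tbsp = 3.75 cup) × 15/2 × 240 mL/cup = 6750.0 mL
water: (3 tbsp + 2 tsp = 11/3 tbsp) × 15/2 × 15 mL/tbsp = 412.5 mL
grated parmesan: 40 g × 15/2 ÷ 100 g/cup × 16 tbsp/cup = 48.0 tbsp

honey: 6750.0 mL; water: 412.5 mL; grated parmesan: 48.0 tbsp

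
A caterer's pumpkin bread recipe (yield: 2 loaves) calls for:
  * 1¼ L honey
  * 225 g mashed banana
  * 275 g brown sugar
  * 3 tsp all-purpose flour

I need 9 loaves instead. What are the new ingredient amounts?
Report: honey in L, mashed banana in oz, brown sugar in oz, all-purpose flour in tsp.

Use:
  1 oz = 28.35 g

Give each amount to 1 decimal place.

Scaling factor: 9/2 = 4.5.
honey: 1.25 L × 9/2 ≈ 5.6 L
mashed banana: 225 g × 9/2 ÷ 28.35 g/oz ≈ 35.7 oz
brown sugar: 275 g × 9/2 ÷ 28.35 g/oz ≈ 43.7 oz
all-purpose flour: 3 tsp × 9/2 = 13.5 tsp

honey: 5.6 L; mashed banana: 35.7 oz; brown sugar: 43.7 oz; all-purpose flour: 13.5 tsp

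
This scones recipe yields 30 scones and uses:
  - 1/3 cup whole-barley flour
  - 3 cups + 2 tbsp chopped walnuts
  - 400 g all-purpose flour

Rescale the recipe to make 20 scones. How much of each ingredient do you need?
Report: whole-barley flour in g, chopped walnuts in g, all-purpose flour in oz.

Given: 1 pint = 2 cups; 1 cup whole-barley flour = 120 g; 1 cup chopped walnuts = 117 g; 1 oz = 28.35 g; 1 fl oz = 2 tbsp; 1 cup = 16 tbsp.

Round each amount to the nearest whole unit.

Scaling factor: 20/30 = 2/3.
whole-barley flour: 1/3 cup × 2/3 × 120 g/cup ≈ 27 g
chopped walnuts: (3 cup + 2 tbsp = 3.125 cup) × 2/3 × 117 g/cup ≈ 244 g
all-purpose flour: 400 g × 2/3 ÷ 28.35 g/oz ≈ 9 oz

whole-barley flour: 27 g; chopped walnuts: 244 g; all-purpose flour: 9 oz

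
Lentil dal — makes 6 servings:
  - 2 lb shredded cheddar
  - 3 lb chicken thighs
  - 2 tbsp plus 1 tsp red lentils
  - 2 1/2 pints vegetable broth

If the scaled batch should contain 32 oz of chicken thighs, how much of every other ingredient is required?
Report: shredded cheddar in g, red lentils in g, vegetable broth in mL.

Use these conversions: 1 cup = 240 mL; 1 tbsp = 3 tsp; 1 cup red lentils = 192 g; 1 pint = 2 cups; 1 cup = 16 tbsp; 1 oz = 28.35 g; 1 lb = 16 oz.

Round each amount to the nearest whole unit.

The original recipe has 48 oz of chicken thighs, so the scaling factor is 32 ÷ 48 = 2/3.
shredded cheddar: 2 lb × 2/3 × 16 oz/lb × 28.35 g/oz ≈ 605 g
red lentils: (2 tbsp + 1 tsp = 7/3 tbsp) × 2/3 ÷ 16 tbsp/cup × 192 g/cup ≈ 19 g
vegetable broth: 2.5 pint × 2/3 × 2 cup/pint × 240 mL/cup = 800 mL

shredded cheddar: 605 g; red lentils: 19 g; vegetable broth: 800 mL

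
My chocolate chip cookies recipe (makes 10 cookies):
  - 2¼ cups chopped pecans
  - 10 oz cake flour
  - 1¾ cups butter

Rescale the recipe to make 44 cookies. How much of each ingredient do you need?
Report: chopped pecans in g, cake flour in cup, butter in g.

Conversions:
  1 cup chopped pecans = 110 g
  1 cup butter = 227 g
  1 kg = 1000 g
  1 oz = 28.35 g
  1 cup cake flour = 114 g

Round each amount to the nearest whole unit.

Scaling factor: 44/10 = 22/5 = 4.4.
chopped pecans: 2.25 cup × 22/5 × 110 g/cup = 1089 g
cake flour: 10 oz × 22/5 × 28.35 g/oz ÷ 114 g/cup ≈ 11 cup
butter: 1.75 cup × 22/5 × 227 g/cup ≈ 1748 g

chopped pecans: 1089 g; cake flour: 11 cup; butter: 1748 g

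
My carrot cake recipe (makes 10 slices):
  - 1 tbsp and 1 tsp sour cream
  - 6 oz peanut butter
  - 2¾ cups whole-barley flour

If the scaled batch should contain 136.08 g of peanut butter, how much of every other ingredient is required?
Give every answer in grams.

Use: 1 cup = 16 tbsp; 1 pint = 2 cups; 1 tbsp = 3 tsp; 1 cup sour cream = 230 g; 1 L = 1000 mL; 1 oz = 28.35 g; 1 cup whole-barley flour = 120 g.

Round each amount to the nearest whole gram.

sour cream: 15 g; whole-barley flour: 264 g

The original recipe has 170.1 g of peanut butter, so the scaling factor is 136.08 ÷ 170.1 = 4/5 = 0.8.
sour cream: (1 tbsp + 1 tsp = 4/3 tbsp) × 4/5 ÷ 16 tbsp/cup × 230 g/cup ≈ 15 g
whole-barley flour: 2.75 cup × 4/5 × 120 g/cup = 264 g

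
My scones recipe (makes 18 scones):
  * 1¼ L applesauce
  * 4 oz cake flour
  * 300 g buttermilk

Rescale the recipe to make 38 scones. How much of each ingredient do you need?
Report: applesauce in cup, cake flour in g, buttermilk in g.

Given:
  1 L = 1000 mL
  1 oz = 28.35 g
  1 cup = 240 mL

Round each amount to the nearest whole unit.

Scaling factor: 38/18 = 19/9.
applesauce: 1.25 L × 19/9 × 1000 mL/L ÷ 240 mL/cup ≈ 11 cup
cake flour: 4 oz × 19/9 × 28.35 g/oz ≈ 239 g
buttermilk: 300 g × 19/9 ≈ 633 g

applesauce: 11 cup; cake flour: 239 g; buttermilk: 633 g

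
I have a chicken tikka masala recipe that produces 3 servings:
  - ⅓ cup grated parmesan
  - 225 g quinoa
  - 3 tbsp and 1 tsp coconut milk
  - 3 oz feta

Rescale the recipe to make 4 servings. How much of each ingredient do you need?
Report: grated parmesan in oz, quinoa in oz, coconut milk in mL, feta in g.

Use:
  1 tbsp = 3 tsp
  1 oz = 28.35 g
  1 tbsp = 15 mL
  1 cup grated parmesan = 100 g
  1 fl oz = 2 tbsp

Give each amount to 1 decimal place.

grated parmesan: 1.6 oz; quinoa: 10.6 oz; coconut milk: 66.7 mL; feta: 113.4 g

Scaling factor: 4/3.
grated parmesan: 1/3 cup × 4/3 × 100 g/cup ÷ 28.35 g/oz ≈ 1.6 oz
quinoa: 225 g × 4/3 ÷ 28.35 g/oz ≈ 10.6 oz
coconut milk: (3 tbsp + 1 tsp = 10/3 tbsp) × 4/3 × 15 mL/tbsp ≈ 66.7 mL
feta: 3 oz × 4/3 × 28.35 g/oz = 113.4 g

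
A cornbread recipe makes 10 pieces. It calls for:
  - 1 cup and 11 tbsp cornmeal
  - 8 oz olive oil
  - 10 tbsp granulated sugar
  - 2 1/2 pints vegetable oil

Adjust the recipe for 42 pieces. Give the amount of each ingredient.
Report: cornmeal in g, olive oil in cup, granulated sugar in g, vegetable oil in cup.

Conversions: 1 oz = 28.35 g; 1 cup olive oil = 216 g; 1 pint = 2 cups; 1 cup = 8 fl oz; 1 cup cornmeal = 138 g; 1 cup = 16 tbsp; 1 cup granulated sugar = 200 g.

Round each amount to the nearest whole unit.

Scaling factor: 42/10 = 21/5 = 4.2.
cornmeal: (1 cup + 11 tbsp = 1.6875 cup) × 21/5 × 138 g/cup ≈ 978 g
olive oil: 8 oz × 21/5 × 28.35 g/oz ÷ 216 g/cup ≈ 4 cup
granulated sugar: 10 tbsp × 21/5 ÷ 16 tbsp/cup × 200 g/cup = 525 g
vegetable oil: 2.5 pint × 21/5 × 2 cup/pint = 21 cup

cornmeal: 978 g; olive oil: 4 cup; granulated sugar: 525 g; vegetable oil: 21 cup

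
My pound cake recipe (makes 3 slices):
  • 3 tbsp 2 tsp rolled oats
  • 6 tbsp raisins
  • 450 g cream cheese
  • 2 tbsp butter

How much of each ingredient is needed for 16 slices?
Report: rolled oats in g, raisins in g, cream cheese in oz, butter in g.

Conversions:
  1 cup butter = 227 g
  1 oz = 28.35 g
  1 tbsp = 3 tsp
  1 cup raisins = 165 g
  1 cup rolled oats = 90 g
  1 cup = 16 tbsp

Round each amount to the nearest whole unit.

rolled oats: 110 g; raisins: 330 g; cream cheese: 85 oz; butter: 151 g

Scaling factor: 16/3.
rolled oats: (3 tbsp + 2 tsp = 11/3 tbsp) × 16/3 ÷ 16 tbsp/cup × 90 g/cup = 110 g
raisins: 6 tbsp × 16/3 ÷ 16 tbsp/cup × 165 g/cup = 330 g
cream cheese: 450 g × 16/3 ÷ 28.35 g/oz ≈ 85 oz
butter: 2 tbsp × 16/3 ÷ 16 tbsp/cup × 227 g/cup ≈ 151 g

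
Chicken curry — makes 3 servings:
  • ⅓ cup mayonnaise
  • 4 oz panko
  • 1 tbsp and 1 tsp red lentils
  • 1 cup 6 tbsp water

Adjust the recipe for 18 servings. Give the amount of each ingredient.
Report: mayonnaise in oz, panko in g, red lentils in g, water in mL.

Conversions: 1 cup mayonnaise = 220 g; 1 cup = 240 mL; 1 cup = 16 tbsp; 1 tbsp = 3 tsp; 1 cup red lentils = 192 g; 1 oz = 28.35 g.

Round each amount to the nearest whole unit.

Scaling factor: 18/3 = 6.
mayonnaise: 1/3 cup × 6 × 220 g/cup ÷ 28.35 g/oz ≈ 16 oz
panko: 4 oz × 6 × 28.35 g/oz ≈ 680 g
red lentils: (1 tbsp + 1 tsp = 4/3 tbsp) × 6 ÷ 16 tbsp/cup × 192 g/cup = 96 g
water: (1 cup + 6 tbsp = 1.375 cup) × 6 × 240 mL/cup = 1980 mL

mayonnaise: 16 oz; panko: 680 g; red lentils: 96 g; water: 1980 mL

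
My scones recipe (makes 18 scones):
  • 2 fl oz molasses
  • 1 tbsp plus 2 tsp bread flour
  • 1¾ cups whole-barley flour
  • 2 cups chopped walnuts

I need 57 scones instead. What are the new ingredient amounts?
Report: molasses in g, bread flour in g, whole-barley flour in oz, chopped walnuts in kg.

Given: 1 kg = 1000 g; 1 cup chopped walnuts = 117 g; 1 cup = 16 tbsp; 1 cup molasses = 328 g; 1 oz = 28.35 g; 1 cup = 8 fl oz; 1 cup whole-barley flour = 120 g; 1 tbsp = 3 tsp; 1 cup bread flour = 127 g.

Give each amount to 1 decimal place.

molasses: 259.7 g; bread flour: 41.9 g; whole-barley flour: 23.5 oz; chopped walnuts: 0.7 kg

Scaling factor: 57/18 = 19/6.
molasses: 2 fl oz × 19/6 ÷ 8 fl oz/cup × 328 g/cup ≈ 259.7 g
bread flour: (1 tbsp + 2 tsp = 5/3 tbsp) × 19/6 ÷ 16 tbsp/cup × 127 g/cup ≈ 41.9 g
whole-barley flour: 1.75 cup × 19/6 × 120 g/cup ÷ 28.35 g/oz ≈ 23.5 oz
chopped walnuts: 2 cup × 19/6 × 117 g/cup ÷ 1000 g/kg ≈ 0.7 kg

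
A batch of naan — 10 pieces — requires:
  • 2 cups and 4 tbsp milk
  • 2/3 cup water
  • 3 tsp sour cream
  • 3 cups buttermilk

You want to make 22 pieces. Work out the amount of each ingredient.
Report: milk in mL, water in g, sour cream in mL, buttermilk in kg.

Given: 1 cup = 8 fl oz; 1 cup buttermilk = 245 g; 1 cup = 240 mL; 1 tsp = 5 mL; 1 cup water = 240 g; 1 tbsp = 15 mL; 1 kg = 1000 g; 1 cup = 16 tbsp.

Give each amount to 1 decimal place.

Scaling factor: 22/10 = 11/5 = 2.2.
milk: (2 cup + 4 tbsp = 2.25 cup) × 11/5 × 240 mL/cup = 1188.0 mL
water: 2/3 cup × 11/5 × 240 g/cup = 352.0 g
sour cream: 3 tsp × 11/5 × 5 mL/tsp = 33.0 mL
buttermilk: 3 cup × 11/5 × 245 g/cup ÷ 1000 g/kg ≈ 1.6 kg

milk: 1188.0 mL; water: 352.0 g; sour cream: 33.0 mL; buttermilk: 1.6 kg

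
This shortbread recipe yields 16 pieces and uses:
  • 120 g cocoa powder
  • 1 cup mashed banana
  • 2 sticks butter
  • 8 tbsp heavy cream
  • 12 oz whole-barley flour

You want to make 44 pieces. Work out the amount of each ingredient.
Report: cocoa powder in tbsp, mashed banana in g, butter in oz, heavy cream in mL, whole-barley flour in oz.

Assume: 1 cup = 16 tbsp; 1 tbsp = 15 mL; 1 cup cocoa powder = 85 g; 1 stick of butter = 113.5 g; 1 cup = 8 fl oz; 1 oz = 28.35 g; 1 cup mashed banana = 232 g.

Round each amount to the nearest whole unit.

Scaling factor: 44/16 = 11/4 = 2.75.
cocoa powder: 120 g × 11/4 ÷ 85 g/cup × 16 tbsp/cup ≈ 62 tbsp
mashed banana: 1 cup × 11/4 × 232 g/cup = 638 g
butter: 2 stick × 11/4 × 113.5 g/stick ÷ 28.35 g/oz ≈ 22 oz
heavy cream: 8 tbsp × 11/4 × 15 mL/tbsp = 330 mL
whole-barley flour: 12 oz × 11/4 = 33 oz

cocoa powder: 62 tbsp; mashed banana: 638 g; butter: 22 oz; heavy cream: 330 mL; whole-barley flour: 33 oz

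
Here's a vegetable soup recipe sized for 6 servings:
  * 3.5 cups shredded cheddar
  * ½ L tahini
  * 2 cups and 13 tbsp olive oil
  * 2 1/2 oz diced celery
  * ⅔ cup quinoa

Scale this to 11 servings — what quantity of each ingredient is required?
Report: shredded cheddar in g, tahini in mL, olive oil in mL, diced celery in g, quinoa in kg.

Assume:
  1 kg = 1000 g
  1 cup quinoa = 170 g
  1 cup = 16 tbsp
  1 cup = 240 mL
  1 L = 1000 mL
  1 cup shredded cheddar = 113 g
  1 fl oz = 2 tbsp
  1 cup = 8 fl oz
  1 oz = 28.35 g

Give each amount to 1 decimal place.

shredded cheddar: 725.1 g; tahini: 916.7 mL; olive oil: 1237.5 mL; diced celery: 129.9 g; quinoa: 0.2 kg

Scaling factor: 11/6.
shredded cheddar: 3.5 cup × 11/6 × 113 g/cup ≈ 725.1 g
tahini: 0.5 L × 11/6 × 1000 mL/L ≈ 916.7 mL
olive oil: (2 cup + 13 tbsp = 2.8125 cup) × 11/6 × 240 mL/cup = 1237.5 mL
diced celery: 2.5 oz × 11/6 × 28.35 g/oz ≈ 129.9 g
quinoa: 2/3 cup × 11/6 × 170 g/cup ÷ 1000 g/kg ≈ 0.2 kg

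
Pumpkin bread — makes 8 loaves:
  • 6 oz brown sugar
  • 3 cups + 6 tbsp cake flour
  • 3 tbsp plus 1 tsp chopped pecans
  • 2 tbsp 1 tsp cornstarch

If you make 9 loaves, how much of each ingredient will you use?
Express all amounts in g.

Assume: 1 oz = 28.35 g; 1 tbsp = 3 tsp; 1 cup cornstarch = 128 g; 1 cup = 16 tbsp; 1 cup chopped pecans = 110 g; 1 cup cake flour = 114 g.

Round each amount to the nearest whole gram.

Scaling factor: 9/8 = 1.125.
brown sugar: 6 oz × 9/8 × 28.35 g/oz ≈ 191 g
cake flour: (3 cup + 6 tbsp = 3.375 cup) × 9/8 × 114 g/cup ≈ 433 g
chopped pecans: (3 tbsp + 1 tsp = 10/3 tbsp) × 9/8 ÷ 16 tbsp/cup × 110 g/cup ≈ 26 g
cornstarch: (2 tbsp + 1 tsp = 7/3 tbsp) × 9/8 ÷ 16 tbsp/cup × 128 g/cup = 21 g

brown sugar: 191 g; cake flour: 433 g; chopped pecans: 26 g; cornstarch: 21 g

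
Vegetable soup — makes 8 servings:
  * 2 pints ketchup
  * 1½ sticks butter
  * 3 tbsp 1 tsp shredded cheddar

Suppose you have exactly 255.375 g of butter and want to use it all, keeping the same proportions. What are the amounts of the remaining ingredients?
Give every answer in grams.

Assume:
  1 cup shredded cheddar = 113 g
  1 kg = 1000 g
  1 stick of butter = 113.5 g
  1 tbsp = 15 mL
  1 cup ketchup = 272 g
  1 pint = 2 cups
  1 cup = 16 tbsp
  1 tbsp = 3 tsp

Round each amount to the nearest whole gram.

The original recipe has 170.25 g of butter, so the scaling factor is 255.375 ÷ 170.25 = 3/2 = 1.5.
ketchup: 2 pint × 3/2 × 2 cup/pint × 272 g/cup = 1632 g
shredded cheddar: (3 tbsp + 1 tsp = 10/3 tbsp) × 3/2 ÷ 16 tbsp/cup × 113 g/cup ≈ 35 g

ketchup: 1632 g; shredded cheddar: 35 g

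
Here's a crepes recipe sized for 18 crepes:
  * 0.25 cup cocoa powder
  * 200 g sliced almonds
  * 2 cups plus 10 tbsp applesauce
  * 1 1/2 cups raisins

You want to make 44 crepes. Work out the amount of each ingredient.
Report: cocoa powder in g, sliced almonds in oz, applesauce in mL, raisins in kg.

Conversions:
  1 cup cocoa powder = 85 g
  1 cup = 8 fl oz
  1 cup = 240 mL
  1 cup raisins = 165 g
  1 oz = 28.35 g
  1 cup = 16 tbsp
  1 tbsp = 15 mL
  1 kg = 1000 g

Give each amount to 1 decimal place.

Scaling factor: 44/18 = 22/9.
cocoa powder: 0.25 cup × 22/9 × 85 g/cup ≈ 51.9 g
sliced almonds: 200 g × 22/9 ÷ 28.35 g/oz ≈ 17.2 oz
applesauce: (2 cup + 10 tbsp = 2.625 cup) × 22/9 × 240 mL/cup = 1540.0 mL
raisins: 1.5 cup × 22/9 × 165 g/cup ÷ 1000 g/kg ≈ 0.6 kg

cocoa powder: 51.9 g; sliced almonds: 17.2 oz; applesauce: 1540.0 mL; raisins: 0.6 kg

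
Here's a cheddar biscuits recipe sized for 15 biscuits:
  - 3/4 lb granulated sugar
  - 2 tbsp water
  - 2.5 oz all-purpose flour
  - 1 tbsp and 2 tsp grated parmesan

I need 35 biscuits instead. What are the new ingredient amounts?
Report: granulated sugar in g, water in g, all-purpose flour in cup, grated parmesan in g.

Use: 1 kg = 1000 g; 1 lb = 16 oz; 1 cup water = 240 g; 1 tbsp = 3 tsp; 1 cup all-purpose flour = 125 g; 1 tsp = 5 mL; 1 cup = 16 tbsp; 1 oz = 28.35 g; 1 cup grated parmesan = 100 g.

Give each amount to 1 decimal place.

granulated sugar: 793.8 g; water: 70.0 g; all-purpose flour: 1.3 cup; grated parmesan: 24.3 g

Scaling factor: 35/15 = 7/3.
granulated sugar: 0.75 lb × 7/3 × 16 oz/lb × 28.35 g/oz = 793.8 g
water: 2 tbsp × 7/3 ÷ 16 tbsp/cup × 240 g/cup = 70.0 g
all-purpose flour: 2.5 oz × 7/3 × 28.35 g/oz ÷ 125 g/cup ≈ 1.3 cup
grated parmesan: (1 tbsp + 2 tsp = 5/3 tbsp) × 7/3 ÷ 16 tbsp/cup × 100 g/cup ≈ 24.3 g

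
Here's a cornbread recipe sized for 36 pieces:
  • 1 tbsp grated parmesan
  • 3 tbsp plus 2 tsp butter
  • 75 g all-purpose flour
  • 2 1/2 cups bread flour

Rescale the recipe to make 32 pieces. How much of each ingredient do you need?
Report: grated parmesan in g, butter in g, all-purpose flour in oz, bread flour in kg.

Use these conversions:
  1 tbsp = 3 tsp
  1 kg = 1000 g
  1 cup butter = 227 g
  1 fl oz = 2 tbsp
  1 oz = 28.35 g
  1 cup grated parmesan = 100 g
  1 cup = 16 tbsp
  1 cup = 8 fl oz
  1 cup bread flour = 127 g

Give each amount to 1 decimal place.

grated parmesan: 5.6 g; butter: 46.2 g; all-purpose flour: 2.4 oz; bread flour: 0.3 kg

Scaling factor: 32/36 = 8/9.
grated parmesan: 1 tbsp × 8/9 ÷ 16 tbsp/cup × 100 g/cup ≈ 5.6 g
butter: (3 tbsp + 2 tsp = 11/3 tbsp) × 8/9 ÷ 16 tbsp/cup × 227 g/cup ≈ 46.2 g
all-purpose flour: 75 g × 8/9 ÷ 28.35 g/oz ≈ 2.4 oz
bread flour: 2.5 cup × 8/9 × 127 g/cup ÷ 1000 g/kg ≈ 0.3 kg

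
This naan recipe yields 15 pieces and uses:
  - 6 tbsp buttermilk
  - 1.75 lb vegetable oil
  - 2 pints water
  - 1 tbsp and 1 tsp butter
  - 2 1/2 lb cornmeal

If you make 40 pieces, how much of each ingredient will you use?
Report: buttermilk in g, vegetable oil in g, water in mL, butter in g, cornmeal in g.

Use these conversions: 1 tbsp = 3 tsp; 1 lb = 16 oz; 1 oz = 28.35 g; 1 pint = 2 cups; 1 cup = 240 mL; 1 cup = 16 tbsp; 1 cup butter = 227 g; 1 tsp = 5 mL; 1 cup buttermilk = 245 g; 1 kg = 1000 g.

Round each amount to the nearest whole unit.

Scaling factor: 40/15 = 8/3.
buttermilk: 6 tbsp × 8/3 ÷ 16 tbsp/cup × 245 g/cup = 245 g
vegetable oil: 1.75 lb × 8/3 × 16 oz/lb × 28.35 g/oz ≈ 2117 g
water: 2 pint × 8/3 × 2 cup/pint × 240 mL/cup = 2560 mL
butter: (1 tbsp + 1 tsp = 4/3 tbsp) × 8/3 ÷ 16 tbsp/cup × 227 g/cup ≈ 50 g
cornmeal: 2.5 lb × 8/3 × 16 oz/lb × 28.35 g/oz = 3024 g

buttermilk: 245 g; vegetable oil: 2117 g; water: 2560 mL; butter: 50 g; cornmeal: 3024 g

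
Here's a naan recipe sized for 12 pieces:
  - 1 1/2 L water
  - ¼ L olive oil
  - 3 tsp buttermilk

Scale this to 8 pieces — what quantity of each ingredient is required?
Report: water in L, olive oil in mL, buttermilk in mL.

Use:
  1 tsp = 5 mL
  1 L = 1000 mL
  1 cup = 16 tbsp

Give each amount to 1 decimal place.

water: 1.0 L; olive oil: 166.7 mL; buttermilk: 10.0 mL

Scaling factor: 8/12 = 2/3.
water: 1.5 L × 2/3 = 1.0 L
olive oil: 0.25 L × 2/3 × 1000 mL/L ≈ 166.7 mL
buttermilk: 3 tsp × 2/3 × 5 mL/tsp = 10.0 mL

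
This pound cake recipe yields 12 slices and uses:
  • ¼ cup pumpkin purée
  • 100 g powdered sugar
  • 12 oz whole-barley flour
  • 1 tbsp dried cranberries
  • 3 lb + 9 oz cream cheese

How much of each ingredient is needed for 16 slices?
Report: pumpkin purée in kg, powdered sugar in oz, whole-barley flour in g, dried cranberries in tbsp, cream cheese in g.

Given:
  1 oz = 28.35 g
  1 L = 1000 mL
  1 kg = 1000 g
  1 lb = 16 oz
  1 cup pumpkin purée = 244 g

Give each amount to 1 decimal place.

pumpkin purée: 0.1 kg; powdered sugar: 4.7 oz; whole-barley flour: 453.6 g; dried cranberries: 1.3 tbsp; cream cheese: 2154.6 g

Scaling factor: 16/12 = 4/3.
pumpkin purée: 0.25 cup × 4/3 × 244 g/cup ÷ 1000 g/kg ≈ 0.1 kg
powdered sugar: 100 g × 4/3 ÷ 28.35 g/oz ≈ 4.7 oz
whole-barley flour: 12 oz × 4/3 × 28.35 g/oz = 453.6 g
dried cranberries: 1 tbsp × 4/3 ≈ 1.3 tbsp
cream cheese: (3 lb + 9 oz = 3.5625 lb) × 4/3 × 16 oz/lb × 28.35 g/oz = 2154.6 g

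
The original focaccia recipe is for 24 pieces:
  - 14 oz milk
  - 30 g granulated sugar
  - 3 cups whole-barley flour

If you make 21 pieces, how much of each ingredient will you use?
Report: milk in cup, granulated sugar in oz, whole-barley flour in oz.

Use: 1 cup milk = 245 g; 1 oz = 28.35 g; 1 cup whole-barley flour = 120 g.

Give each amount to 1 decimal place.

Scaling factor: 21/24 = 7/8 = 0.875.
milk: 14 oz × 7/8 × 28.35 g/oz ÷ 245 g/cup ≈ 1.4 cup
granulated sugar: 30 g × 7/8 ÷ 28.35 g/oz ≈ 0.9 oz
whole-barley flour: 3 cup × 7/8 × 120 g/cup ÷ 28.35 g/oz ≈ 11.1 oz

milk: 1.4 cup; granulated sugar: 0.9 oz; whole-barley flour: 11.1 oz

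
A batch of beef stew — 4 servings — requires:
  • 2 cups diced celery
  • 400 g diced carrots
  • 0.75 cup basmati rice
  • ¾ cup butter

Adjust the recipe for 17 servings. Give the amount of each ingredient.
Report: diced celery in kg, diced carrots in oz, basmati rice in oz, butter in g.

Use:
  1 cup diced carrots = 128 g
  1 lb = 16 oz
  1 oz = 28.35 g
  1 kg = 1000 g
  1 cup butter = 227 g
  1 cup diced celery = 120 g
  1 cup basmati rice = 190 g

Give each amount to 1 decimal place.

Scaling factor: 17/4 = 4.25.
diced celery: 2 cup × 17/4 × 120 g/cup ÷ 1000 g/kg ≈ 1.0 kg
diced carrots: 400 g × 17/4 ÷ 28.35 g/oz ≈ 60.0 oz
basmati rice: 0.75 cup × 17/4 × 190 g/cup ÷ 28.35 g/oz ≈ 21.4 oz
butter: 0.75 cup × 17/4 × 227 g/cup ≈ 723.6 g

diced celery: 1.0 kg; diced carrots: 60.0 oz; basmati rice: 21.4 oz; butter: 723.6 g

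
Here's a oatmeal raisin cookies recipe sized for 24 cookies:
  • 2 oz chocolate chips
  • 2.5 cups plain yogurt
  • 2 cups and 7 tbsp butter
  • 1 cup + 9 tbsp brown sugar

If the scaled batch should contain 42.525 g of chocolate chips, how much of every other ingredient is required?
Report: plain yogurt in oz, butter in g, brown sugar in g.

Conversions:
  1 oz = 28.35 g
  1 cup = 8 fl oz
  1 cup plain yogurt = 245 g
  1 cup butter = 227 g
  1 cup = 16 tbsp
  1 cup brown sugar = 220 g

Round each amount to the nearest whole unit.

plain yogurt: 16 oz; butter: 415 g; brown sugar: 258 g

The original recipe has 56.7 g of chocolate chips, so the scaling factor is 42.525 ÷ 56.7 = 3/4 = 0.75.
plain yogurt: 2.5 cup × 3/4 × 245 g/cup ÷ 28.35 g/oz ≈ 16 oz
butter: (2 cup + 7 tbsp = 2.4375 cup) × 3/4 × 227 g/cup ≈ 415 g
brown sugar: (1 cup + 9 tbsp = 1.5625 cup) × 3/4 × 220 g/cup ≈ 258 g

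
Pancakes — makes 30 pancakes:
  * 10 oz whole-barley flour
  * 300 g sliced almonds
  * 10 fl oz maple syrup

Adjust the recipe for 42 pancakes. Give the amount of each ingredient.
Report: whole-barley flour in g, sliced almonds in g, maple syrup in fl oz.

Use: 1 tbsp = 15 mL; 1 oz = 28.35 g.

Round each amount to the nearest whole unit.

whole-barley flour: 397 g; sliced almonds: 420 g; maple syrup: 14 fl oz

Scaling factor: 42/30 = 7/5 = 1.4.
whole-barley flour: 10 oz × 7/5 × 28.35 g/oz ≈ 397 g
sliced almonds: 300 g × 7/5 = 420 g
maple syrup: 10 fl oz × 7/5 = 14 fl oz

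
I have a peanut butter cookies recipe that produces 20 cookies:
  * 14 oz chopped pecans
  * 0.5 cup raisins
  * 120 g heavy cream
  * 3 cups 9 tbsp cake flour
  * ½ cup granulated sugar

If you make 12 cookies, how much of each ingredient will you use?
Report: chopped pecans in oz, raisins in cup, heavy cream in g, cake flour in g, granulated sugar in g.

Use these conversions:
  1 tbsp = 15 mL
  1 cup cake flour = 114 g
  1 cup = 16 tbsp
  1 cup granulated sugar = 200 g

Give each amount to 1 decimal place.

Scaling factor: 12/20 = 3/5 = 0.6.
chopped pecans: 14 oz × 3/5 = 8.4 oz
raisins: 0.5 cup × 3/5 = 0.3 cup
heavy cream: 120 g × 3/5 = 72.0 g
cake flour: (3 cup + 9 tbsp = 3.5625 cup) × 3/5 × 114 g/cup ≈ 243.7 g
granulated sugar: 0.5 cup × 3/5 × 200 g/cup = 60.0 g

chopped pecans: 8.4 oz; raisins: 0.3 cup; heavy cream: 72.0 g; cake flour: 243.7 g; granulated sugar: 60.0 g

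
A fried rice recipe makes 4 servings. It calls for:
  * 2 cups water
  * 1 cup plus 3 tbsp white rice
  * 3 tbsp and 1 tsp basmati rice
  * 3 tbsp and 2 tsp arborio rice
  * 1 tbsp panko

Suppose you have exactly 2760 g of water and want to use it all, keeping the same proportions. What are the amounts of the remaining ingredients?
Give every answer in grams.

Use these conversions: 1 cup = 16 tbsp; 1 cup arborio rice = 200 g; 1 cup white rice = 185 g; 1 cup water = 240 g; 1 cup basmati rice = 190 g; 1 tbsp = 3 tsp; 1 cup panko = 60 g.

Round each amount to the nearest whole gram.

The original recipe has 480 g of water, so the scaling factor is 2760 ÷ 480 = 23/4 = 5.75.
white rice: (1 cup + 3 tbsp = 1.1875 cup) × 23/4 × 185 g/cup ≈ 1263 g
basmati rice: (3 tbsp + 1 tsp = 10/3 tbsp) × 23/4 ÷ 16 tbsp/cup × 190 g/cup ≈ 228 g
arborio rice: (3 tbsp + 2 tsp = 11/3 tbsp) × 23/4 ÷ 16 tbsp/cup × 200 g/cup ≈ 264 g
panko: 1 tbsp × 23/4 ÷ 16 tbsp/cup × 60 g/cup ≈ 22 g

white rice: 1263 g; basmati rice: 228 g; arborio rice: 264 g; panko: 22 g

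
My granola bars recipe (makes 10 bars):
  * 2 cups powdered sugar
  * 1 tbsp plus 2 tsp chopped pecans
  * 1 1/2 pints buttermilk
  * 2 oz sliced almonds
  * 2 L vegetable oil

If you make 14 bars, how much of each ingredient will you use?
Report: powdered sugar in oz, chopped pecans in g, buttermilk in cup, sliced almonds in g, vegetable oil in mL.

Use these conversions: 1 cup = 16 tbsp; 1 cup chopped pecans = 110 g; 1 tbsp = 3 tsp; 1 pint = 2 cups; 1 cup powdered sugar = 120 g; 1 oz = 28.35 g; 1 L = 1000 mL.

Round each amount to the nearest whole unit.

Scaling factor: 14/10 = 7/5 = 1.4.
powdered sugar: 2 cup × 7/5 × 120 g/cup ÷ 28.35 g/oz ≈ 12 oz
chopped pecans: (1 tbsp + 2 tsp = 5/3 tbsp) × 7/5 ÷ 16 tbsp/cup × 110 g/cup ≈ 16 g
buttermilk: 1.5 pint × 7/5 × 2 cup/pint ≈ 4 cup
sliced almonds: 2 oz × 7/5 × 28.35 g/oz ≈ 79 g
vegetable oil: 2 L × 7/5 × 1000 mL/L = 2800 mL

powdered sugar: 12 oz; chopped pecans: 16 g; buttermilk: 4 cup; sliced almonds: 79 g; vegetable oil: 2800 mL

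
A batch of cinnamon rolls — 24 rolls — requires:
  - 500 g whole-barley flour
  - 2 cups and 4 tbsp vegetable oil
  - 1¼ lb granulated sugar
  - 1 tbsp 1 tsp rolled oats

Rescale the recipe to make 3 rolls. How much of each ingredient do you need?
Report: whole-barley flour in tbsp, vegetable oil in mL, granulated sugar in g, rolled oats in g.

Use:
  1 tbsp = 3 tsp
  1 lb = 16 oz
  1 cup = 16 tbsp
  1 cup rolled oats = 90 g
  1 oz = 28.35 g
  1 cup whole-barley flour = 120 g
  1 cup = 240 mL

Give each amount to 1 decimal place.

Scaling factor: 3/24 = 1/8 = 0.125.
whole-barley flour: 500 g × 1/8 ÷ 120 g/cup × 16 tbsp/cup ≈ 8.3 tbsp
vegetable oil: (2 cup + 4 tbsp = 2.25 cup) × 1/8 × 240 mL/cup = 67.5 mL
granulated sugar: 1.25 lb × 1/8 × 16 oz/lb × 28.35 g/oz ≈ 70.9 g
rolled oats: (1 tbsp + 1 tsp = 4/3 tbsp) × 1/8 ÷ 16 tbsp/cup × 90 g/cup ≈ 0.9 g

whole-barley flour: 8.3 tbsp; vegetable oil: 67.5 mL; granulated sugar: 70.9 g; rolled oats: 0.9 g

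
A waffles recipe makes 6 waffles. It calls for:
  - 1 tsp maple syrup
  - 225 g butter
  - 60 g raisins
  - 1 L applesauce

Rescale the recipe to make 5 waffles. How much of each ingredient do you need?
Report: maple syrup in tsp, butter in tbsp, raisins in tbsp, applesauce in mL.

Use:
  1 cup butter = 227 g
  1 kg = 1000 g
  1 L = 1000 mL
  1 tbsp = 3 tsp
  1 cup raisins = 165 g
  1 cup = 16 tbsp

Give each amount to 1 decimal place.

Scaling factor: 5/6.
maple syrup: 1 tsp × 5/6 ≈ 0.8 tsp
butter: 225 g × 5/6 ÷ 227 g/cup × 16 tbsp/cup ≈ 13.2 tbsp
raisins: 60 g × 5/6 ÷ 165 g/cup × 16 tbsp/cup ≈ 4.8 tbsp
applesauce: 1 L × 5/6 × 1000 mL/L ≈ 833.3 mL

maple syrup: 0.8 tsp; butter: 13.2 tbsp; raisins: 4.8 tbsp; applesauce: 833.3 mL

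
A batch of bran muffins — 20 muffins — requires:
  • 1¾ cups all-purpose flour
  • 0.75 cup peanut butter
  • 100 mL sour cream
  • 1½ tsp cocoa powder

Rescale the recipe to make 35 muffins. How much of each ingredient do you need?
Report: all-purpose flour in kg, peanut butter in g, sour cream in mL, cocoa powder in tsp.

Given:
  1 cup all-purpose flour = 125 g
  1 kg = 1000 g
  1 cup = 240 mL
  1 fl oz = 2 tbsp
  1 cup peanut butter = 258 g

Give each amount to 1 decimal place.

all-purpose flour: 0.4 kg; peanut butter: 338.6 g; sour cream: 175.0 mL; cocoa powder: 2.6 tsp

Scaling factor: 35/20 = 7/4 = 1.75.
all-purpose flour: 1.75 cup × 7/4 × 125 g/cup ÷ 1000 g/kg ≈ 0.4 kg
peanut butter: 0.75 cup × 7/4 × 258 g/cup ≈ 338.6 g
sour cream: 100 mL × 7/4 = 175.0 mL
cocoa powder: 1.5 tsp × 7/4 ≈ 2.6 tsp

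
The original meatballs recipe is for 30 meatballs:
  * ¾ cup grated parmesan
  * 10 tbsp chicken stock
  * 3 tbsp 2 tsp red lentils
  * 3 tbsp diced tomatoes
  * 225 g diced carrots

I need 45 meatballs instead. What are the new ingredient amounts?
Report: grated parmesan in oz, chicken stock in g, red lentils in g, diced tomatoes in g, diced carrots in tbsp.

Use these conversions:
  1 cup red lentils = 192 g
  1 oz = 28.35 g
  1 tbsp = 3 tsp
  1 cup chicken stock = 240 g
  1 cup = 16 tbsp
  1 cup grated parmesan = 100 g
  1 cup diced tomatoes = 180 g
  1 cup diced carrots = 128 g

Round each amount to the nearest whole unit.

grated parmesan: 4 oz; chicken stock: 225 g; red lentils: 66 g; diced tomatoes: 51 g; diced carrots: 42 tbsp

Scaling factor: 45/30 = 3/2 = 1.5.
grated parmesan: 0.75 cup × 3/2 × 100 g/cup ÷ 28.35 g/oz ≈ 4 oz
chicken stock: 10 tbsp × 3/2 ÷ 16 tbsp/cup × 240 g/cup = 225 g
red lentils: (3 tbsp + 2 tsp = 11/3 tbsp) × 3/2 ÷ 16 tbsp/cup × 192 g/cup = 66 g
diced tomatoes: 3 tbsp × 3/2 ÷ 16 tbsp/cup × 180 g/cup ≈ 51 g
diced carrots: 225 g × 3/2 ÷ 128 g/cup × 16 tbsp/cup ≈ 42 tbsp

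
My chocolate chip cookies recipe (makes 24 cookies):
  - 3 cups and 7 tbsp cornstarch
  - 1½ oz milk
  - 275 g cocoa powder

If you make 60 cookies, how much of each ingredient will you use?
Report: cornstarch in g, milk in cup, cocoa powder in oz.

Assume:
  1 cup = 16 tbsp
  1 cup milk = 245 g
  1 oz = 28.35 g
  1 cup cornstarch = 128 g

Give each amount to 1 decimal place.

cornstarch: 1100.0 g; milk: 0.4 cup; cocoa powder: 24.3 oz

Scaling factor: 60/24 = 5/2 = 2.5.
cornstarch: (3 cup + 7 tbsp = 3.4375 cup) × 5/2 × 128 g/cup = 1100.0 g
milk: 1.5 oz × 5/2 × 28.35 g/oz ÷ 245 g/cup ≈ 0.4 cup
cocoa powder: 275 g × 5/2 ÷ 28.35 g/oz ≈ 24.3 oz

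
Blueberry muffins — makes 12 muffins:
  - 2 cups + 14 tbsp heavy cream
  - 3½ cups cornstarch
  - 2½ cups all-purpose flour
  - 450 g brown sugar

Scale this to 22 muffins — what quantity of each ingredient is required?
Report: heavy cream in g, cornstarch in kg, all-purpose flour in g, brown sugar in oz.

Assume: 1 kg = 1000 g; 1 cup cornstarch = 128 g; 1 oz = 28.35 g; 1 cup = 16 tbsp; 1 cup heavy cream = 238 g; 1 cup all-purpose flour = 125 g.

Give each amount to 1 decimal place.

Scaling factor: 22/12 = 11/6.
heavy cream: (2 cup + 14 tbsp = 2.875 cup) × 11/6 × 238 g/cup ≈ 1254.5 g
cornstarch: 3.5 cup × 11/6 × 128 g/cup ÷ 1000 g/kg ≈ 0.8 kg
all-purpose flour: 2.5 cup × 11/6 × 125 g/cup ≈ 572.9 g
brown sugar: 450 g × 11/6 ÷ 28.35 g/oz ≈ 29.1 oz

heavy cream: 1254.5 g; cornstarch: 0.8 kg; all-purpose flour: 572.9 g; brown sugar: 29.1 oz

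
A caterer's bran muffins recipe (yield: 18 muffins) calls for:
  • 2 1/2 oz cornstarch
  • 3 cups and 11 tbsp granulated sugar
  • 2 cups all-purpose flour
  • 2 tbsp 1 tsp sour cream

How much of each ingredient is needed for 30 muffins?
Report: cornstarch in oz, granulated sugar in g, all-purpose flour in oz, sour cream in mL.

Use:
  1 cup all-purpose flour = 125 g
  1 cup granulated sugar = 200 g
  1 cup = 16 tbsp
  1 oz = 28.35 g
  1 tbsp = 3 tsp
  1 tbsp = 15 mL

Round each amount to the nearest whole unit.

cornstarch: 4 oz; granulated sugar: 1229 g; all-purpose flour: 15 oz; sour cream: 58 mL

Scaling factor: 30/18 = 5/3.
cornstarch: 2.5 oz × 5/3 ≈ 4 oz
granulated sugar: (3 cup + 11 tbsp = 3.6875 cup) × 5/3 × 200 g/cup ≈ 1229 g
all-purpose flour: 2 cup × 5/3 × 125 g/cup ÷ 28.35 g/oz ≈ 15 oz
sour cream: (2 tbsp + 1 tsp = 7/3 tbsp) × 5/3 × 15 mL/tbsp ≈ 58 mL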